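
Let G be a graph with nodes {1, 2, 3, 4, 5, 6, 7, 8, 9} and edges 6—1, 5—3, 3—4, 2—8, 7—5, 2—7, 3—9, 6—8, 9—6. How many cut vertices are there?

2

Removing 3 increases the component count from 1 to 2, so 3 is a cut vertex.
Removing 6 increases the component count from 1 to 2, so 6 is a cut vertex.
By contrast removing 5 leaves 1 component; it is not a cut vertex. No other vertex is a cut vertex either.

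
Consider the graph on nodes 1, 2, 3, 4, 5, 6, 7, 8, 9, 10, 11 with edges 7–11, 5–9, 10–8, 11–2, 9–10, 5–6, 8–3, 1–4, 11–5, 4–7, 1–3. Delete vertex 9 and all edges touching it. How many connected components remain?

With 9 gone, the remaining components are: {1, 2, 3, 4, 5, 6, 7, 8, 10, 11}.
That is 1 component.

1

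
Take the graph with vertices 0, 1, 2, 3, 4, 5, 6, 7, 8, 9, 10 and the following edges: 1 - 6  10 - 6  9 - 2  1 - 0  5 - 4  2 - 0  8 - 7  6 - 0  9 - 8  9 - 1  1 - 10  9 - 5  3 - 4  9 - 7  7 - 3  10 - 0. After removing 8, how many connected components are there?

1

With 8 gone, the remaining components are: {0, 1, 2, 3, 4, 5, 6, 7, 9, 10}.
That is 1 component.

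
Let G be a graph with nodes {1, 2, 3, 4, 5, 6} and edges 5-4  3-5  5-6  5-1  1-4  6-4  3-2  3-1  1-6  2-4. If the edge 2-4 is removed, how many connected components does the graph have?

2 and 4 are still connected via 2-3-5-4, so the component count stays at 1.

1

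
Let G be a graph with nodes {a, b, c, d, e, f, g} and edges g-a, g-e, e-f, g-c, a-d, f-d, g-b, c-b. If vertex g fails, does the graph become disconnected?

Yes

Deleting g raises the number of components from 1 to 2, so g is a cut vertex.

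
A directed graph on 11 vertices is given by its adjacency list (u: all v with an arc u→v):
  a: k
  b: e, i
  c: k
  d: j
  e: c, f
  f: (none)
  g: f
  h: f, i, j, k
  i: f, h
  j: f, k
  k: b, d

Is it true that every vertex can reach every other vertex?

There is no directed path from f to k, so the graph is not strongly connected.

No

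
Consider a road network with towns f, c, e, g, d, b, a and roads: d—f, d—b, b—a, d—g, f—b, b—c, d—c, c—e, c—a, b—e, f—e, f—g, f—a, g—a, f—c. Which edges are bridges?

The edges on the cycle d-f-g-a-c-b-d are not bridges since each lies on that cycle.
Every edge lies on some cycle, so there are no bridges.

none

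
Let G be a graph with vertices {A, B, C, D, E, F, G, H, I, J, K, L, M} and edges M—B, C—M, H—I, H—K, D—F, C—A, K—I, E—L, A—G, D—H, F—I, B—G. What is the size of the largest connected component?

5

J is isolated — a component by itself.
Starting from E we can reach E, L. That is one component of size 2.
Starting from D we can reach D, F, H, I, K. That is one component of size 5.
Starting from A we can reach A, B, C, G, M. That is one component of size 5.
The largest has 5 vertices.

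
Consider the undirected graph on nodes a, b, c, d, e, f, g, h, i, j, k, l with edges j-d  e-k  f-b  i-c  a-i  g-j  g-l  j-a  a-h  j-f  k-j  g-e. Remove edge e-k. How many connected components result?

1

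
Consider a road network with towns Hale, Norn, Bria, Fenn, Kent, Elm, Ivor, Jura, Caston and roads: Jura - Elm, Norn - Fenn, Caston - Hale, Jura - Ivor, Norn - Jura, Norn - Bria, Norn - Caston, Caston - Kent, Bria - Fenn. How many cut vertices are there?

3

Removing Jura increases the component count from 1 to 3, so Jura is a cut vertex.
Removing Norn increases the component count from 1 to 3, so Norn is a cut vertex.
Removing Caston increases the component count from 1 to 3, so Caston is a cut vertex.
By contrast removing Ivor leaves 1 component; it is not a cut vertex. No other vertex is a cut vertex either.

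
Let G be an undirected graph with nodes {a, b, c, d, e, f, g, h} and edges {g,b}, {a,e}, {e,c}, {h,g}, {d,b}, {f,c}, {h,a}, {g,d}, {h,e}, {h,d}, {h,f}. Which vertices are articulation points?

Removing h increases the component count from 1 to 2, so h is a cut vertex.
By contrast removing b leaves 1 component; it is not a cut vertex. No other vertex is a cut vertex either.

h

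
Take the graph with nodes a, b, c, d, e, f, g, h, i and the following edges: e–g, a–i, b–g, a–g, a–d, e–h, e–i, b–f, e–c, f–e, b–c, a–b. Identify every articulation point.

Removing a increases the component count from 1 to 2, so a is a cut vertex.
Removing e increases the component count from 1 to 2, so e is a cut vertex.
By contrast removing d leaves 1 component; it is not a cut vertex. No other vertex is a cut vertex either.

a, e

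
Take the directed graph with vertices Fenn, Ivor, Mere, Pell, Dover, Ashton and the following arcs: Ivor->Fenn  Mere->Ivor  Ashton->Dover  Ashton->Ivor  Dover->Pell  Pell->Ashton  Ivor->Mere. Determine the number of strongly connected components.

{Pell, Dover, Ashton} are all mutually reachable — one SCC of size 3.
{Ivor, Mere} are all mutually reachable — one SCC of size 2.
{Fenn} is an SCC by itself.
That gives 3 strongly connected components.

3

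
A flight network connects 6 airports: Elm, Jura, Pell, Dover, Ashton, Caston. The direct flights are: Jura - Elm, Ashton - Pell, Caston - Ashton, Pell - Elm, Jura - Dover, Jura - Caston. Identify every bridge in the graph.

The edges on the cycle Jura-Caston-Ashton-Pell-Elm-Jura are not bridges since each lies on that cycle.
But removing Jura - Dover disconnects Jura from Dover — this is a bridge.

Dover-Jura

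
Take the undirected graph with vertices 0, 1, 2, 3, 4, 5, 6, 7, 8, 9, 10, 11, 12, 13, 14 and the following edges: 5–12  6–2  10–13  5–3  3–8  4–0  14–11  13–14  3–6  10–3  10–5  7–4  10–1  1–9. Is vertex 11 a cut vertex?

Deleting 11 leaves 2 components (was 2), so 11 is not a cut vertex.

No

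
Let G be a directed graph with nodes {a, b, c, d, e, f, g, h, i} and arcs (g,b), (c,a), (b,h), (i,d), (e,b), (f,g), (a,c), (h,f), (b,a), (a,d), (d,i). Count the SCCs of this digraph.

4

{b, f, g, h} are all mutually reachable — one SCC of size 4.
{a, c} are all mutually reachable — one SCC of size 2.
{d, i} are all mutually reachable — one SCC of size 2.
{e} is an SCC by itself.
That gives 4 strongly connected components.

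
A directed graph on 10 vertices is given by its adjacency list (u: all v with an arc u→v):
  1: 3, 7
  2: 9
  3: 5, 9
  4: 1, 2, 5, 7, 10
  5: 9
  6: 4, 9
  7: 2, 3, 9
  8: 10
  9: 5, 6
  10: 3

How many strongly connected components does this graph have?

{1, 2, 3, 4, 5, 6, 7, 9, 10} are all mutually reachable — one SCC of size 9.
{8} is an SCC by itself.
That gives 2 strongly connected components.

2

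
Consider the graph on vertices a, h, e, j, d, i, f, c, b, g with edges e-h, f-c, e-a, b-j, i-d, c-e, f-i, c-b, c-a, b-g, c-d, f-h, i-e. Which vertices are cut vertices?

b, c

Removing b increases the component count from 1 to 3, so b is a cut vertex.
Removing c increases the component count from 1 to 2, so c is a cut vertex.
By contrast removing f leaves 1 component; it is not a cut vertex. No other vertex is a cut vertex either.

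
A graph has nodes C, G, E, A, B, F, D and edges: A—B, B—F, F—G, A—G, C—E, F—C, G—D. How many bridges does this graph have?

The edges on the cycle A-B-F-G-A are not bridges since each lies on that cycle.
But removing F—C disconnects F from C; removing C—E disconnects C from E; removing G—D disconnects G from D — these are bridges.
That makes 3 bridges.

3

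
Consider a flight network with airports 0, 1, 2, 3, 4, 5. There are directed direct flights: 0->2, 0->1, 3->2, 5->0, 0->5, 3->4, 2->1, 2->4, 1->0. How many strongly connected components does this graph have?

{0, 1, 2, 5} are all mutually reachable — one SCC of size 4.
{4} is an SCC by itself.
{3} is an SCC by itself.
That gives 3 strongly connected components.

3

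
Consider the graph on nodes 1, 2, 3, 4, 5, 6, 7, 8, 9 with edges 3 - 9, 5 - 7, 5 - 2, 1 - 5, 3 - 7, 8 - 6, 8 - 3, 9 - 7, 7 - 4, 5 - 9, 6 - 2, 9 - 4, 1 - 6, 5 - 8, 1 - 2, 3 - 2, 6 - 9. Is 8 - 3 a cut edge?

No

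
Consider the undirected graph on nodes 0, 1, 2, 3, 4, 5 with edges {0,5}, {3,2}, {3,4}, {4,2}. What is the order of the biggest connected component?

3

1 is isolated — a component by itself.
Starting from 0 we can reach 0, 5. That is one component of size 2.
Starting from 2 we can reach 2, 3, 4. That is one component of size 3.
The largest has 3 vertices.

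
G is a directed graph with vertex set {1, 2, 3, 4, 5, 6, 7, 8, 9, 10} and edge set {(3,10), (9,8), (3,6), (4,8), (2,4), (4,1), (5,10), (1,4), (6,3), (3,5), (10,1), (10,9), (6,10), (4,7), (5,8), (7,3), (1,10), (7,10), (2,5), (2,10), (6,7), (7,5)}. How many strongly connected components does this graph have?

4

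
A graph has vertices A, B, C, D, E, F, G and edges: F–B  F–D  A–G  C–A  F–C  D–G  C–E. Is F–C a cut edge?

After removing F–C, the path F-D-G-A-C still connects them, so the edge is not a bridge.

No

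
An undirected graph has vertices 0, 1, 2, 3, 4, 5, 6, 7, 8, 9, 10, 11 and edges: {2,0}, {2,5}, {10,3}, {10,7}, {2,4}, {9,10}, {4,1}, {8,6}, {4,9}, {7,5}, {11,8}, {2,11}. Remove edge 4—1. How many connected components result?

Before removal there is 1 component.
4—1 is a bridge — removing it separates 4's side from 1's side.
After removal: 2 components.

2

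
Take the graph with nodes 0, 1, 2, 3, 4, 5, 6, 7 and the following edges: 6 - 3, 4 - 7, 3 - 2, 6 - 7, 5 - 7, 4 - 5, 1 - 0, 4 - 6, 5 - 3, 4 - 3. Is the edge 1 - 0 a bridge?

Yes

Removing 1 - 0 leaves no path between 1 and 0: the component count goes from 2 to 3. So it is a bridge.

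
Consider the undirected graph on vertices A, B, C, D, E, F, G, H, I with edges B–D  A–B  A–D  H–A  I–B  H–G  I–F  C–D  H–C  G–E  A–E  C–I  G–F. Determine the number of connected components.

1

Starting from A we can reach A, B, C, D, E, F, G, H, I. That is one component of size 9.
Total: 1 component.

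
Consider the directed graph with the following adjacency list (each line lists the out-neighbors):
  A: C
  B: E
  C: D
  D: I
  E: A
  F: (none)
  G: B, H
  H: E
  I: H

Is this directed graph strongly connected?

No

There is no directed path from D to G, so the graph is not strongly connected.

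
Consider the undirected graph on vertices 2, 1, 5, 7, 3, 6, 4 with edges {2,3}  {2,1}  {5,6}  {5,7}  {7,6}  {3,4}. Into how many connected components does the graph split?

2

Starting from 5 we can reach 5, 6, 7. That is one component of size 3.
Starting from 1 we can reach 1, 2, 3, 4. That is one component of size 4.
Total: 2 components.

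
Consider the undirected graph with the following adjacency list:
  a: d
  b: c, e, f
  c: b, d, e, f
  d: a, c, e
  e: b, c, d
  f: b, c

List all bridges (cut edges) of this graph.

a-d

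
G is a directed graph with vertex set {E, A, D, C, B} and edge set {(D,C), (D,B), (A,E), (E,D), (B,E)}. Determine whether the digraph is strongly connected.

There is no directed path from E to A, so the graph is not strongly connected.

No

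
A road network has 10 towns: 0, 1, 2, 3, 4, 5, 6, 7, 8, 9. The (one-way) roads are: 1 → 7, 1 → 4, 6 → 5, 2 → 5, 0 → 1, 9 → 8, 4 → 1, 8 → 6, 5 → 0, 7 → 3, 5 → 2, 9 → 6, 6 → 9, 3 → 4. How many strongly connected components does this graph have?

4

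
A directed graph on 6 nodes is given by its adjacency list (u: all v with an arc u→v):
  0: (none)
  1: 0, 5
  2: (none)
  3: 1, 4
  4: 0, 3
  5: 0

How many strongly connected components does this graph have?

{3, 4} are all mutually reachable — one SCC of size 2.
{5} is an SCC by itself.
{0} is an SCC by itself.
{2} is an SCC by itself.
{1} is an SCC by itself.
That gives 5 strongly connected components.

5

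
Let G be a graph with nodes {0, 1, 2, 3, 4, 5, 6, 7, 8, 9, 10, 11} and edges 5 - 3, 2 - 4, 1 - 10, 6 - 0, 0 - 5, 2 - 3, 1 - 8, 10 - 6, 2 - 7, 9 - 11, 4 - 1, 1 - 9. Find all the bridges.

1-8, 1-9, 11-9, 2-7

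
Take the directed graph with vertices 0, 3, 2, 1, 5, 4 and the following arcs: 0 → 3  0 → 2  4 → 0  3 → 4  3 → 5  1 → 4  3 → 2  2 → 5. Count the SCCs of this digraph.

4

{0, 3, 4} are all mutually reachable — one SCC of size 3.
{1} is an SCC by itself.
{5} is an SCC by itself.
{2} is an SCC by itself.
That gives 4 strongly connected components.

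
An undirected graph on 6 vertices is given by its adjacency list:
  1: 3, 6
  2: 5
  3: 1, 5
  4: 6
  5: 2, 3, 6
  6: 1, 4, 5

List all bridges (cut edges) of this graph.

The edges on the cycle 1-3-5-6-1 are not bridges since each lies on that cycle.
But removing 6-4 disconnects 6 from 4; removing 5-2 disconnects 5 from 2 — these are bridges.

2-5, 4-6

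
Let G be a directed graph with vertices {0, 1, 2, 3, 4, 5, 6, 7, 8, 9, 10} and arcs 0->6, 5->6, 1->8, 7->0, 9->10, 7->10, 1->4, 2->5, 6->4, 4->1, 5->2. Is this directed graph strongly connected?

No

There is no directed path from 0 to 3, so the graph is not strongly connected.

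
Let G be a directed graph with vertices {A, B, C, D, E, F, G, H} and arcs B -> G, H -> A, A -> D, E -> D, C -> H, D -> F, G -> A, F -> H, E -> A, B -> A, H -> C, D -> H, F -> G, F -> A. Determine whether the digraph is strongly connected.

There is no directed path from F to E, so the graph is not strongly connected.

No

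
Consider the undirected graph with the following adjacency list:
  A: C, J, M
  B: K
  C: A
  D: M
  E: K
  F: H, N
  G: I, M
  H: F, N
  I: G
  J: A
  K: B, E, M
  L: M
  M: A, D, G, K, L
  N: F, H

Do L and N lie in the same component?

The component containing L is {A, B, C, D, E, G, I, J, K, L, M}, and N is not in it.

No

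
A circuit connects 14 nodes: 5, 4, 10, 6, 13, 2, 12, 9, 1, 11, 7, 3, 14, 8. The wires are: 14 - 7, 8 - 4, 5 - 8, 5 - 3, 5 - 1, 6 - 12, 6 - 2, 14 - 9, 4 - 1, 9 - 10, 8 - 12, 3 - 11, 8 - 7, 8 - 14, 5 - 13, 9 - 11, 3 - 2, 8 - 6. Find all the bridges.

The edges on the cycle 5-8-4-1-5 are not bridges since each lies on that cycle.
But removing 5 - 13 disconnects 5 from 13; removing 10 - 9 disconnects 10 from 9 — these are bridges.

10-9, 13-5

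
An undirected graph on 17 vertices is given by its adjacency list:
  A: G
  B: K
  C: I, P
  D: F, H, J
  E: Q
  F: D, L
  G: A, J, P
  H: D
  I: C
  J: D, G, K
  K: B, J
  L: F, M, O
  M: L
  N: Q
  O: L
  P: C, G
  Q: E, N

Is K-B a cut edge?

Removing K-B leaves no path between K and B: the component count goes from 2 to 3. So it is a bridge.

Yes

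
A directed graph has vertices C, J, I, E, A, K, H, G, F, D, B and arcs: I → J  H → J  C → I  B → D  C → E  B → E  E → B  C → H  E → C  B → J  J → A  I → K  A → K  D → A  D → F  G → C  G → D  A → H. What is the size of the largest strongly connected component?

3

{A, H, J} are all mutually reachable — one SCC of size 3.
{B, C, E} are all mutually reachable — one SCC of size 3.
{I} is an SCC by itself.
{F} is an SCC by itself.
{D} is an SCC by itself.
(and 2 more singleton SCCs)
The largest has 3 vertices.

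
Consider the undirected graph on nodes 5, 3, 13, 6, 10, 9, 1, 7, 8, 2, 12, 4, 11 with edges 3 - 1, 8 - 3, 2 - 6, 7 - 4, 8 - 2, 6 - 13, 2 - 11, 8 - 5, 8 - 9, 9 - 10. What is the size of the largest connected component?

12 is isolated — a component by itself.
Starting from 4 we can reach 4, 7. That is one component of size 2.
Starting from 1 we can reach 1, 2, 3, 5, 6, 8, 9, 10, 11, 13. That is one component of size 10.
The largest has 10 vertices.

10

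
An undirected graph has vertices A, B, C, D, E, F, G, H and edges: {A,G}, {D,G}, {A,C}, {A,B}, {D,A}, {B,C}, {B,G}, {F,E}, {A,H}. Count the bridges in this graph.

The edges on the cycle A-B-C-A are not bridges since each lies on that cycle.
But removing F-E disconnects F from E; removing A-H disconnects A from H — these are bridges.
That makes 2 bridges.

2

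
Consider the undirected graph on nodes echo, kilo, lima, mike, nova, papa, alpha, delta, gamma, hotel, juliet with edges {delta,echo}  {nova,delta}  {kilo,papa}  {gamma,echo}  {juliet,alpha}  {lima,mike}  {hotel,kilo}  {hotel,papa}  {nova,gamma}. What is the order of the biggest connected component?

4

Starting from alpha we can reach alpha, juliet. That is one component of size 2.
Starting from lima we can reach lima, mike. That is one component of size 2.
Starting from kilo we can reach kilo, papa, hotel. That is one component of size 3.
Starting from echo we can reach echo, nova, delta, gamma. That is one component of size 4.
The largest has 4 vertices.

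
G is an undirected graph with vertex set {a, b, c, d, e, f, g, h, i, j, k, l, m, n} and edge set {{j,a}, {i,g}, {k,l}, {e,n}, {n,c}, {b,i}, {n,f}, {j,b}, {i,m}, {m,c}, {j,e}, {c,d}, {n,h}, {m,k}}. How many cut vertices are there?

6

Removing c increases the component count from 1 to 2, so c is a cut vertex.
Removing i increases the component count from 1 to 2, so i is a cut vertex.
Removing j increases the component count from 1 to 2, so j is a cut vertex.
Likewise k, m, n are cut vertices.
By contrast removing l leaves 1 component; it is not a cut vertex. No other vertex is a cut vertex either.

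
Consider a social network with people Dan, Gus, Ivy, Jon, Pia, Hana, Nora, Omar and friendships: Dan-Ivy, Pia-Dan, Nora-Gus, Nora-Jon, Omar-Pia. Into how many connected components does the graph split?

Hana is isolated — a component by itself.
Starting from Gus we can reach Gus, Jon, Nora. That is one component of size 3.
Starting from Dan we can reach Dan, Ivy, Pia, Omar. That is one component of size 4.
Total: 3 components.

3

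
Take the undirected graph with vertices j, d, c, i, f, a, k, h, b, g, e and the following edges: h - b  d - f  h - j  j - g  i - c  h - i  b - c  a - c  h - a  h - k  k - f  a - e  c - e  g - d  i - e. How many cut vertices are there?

Removing h increases the component count from 1 to 2, so h is a cut vertex.
By contrast removing j leaves 1 component; it is not a cut vertex. No other vertex is a cut vertex either.

1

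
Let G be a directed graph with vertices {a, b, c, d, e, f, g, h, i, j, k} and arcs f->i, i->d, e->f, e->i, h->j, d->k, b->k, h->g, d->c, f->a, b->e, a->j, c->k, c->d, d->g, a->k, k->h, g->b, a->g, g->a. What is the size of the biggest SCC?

10

{a, b, c, d, e, f, g, h, i, k} are all mutually reachable — one SCC of size 10.
{j} is an SCC by itself.
The largest has 10 vertices.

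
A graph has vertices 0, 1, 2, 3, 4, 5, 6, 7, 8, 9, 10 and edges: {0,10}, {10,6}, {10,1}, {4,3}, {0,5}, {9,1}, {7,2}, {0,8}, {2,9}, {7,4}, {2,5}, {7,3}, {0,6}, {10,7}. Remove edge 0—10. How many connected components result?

1

0 and 10 are still connected via 0-6-10, so the component count stays at 1.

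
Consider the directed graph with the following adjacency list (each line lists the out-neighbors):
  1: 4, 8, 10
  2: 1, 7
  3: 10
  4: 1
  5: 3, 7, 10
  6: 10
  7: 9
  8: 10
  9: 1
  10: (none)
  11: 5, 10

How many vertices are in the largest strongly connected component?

2

{1, 4} are all mutually reachable — one SCC of size 2.
{11} is an SCC by itself.
{7} is an SCC by itself.
{2} is an SCC by itself.
{3} is an SCC by itself.
(and 5 more singleton SCCs)
The largest has 2 vertices.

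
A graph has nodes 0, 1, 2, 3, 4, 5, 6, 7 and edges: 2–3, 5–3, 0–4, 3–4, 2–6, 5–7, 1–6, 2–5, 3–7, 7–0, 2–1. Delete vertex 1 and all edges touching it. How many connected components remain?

With 1 gone, the remaining components are: {0, 2, 3, 4, 5, 6, 7}.
That is 1 component.

1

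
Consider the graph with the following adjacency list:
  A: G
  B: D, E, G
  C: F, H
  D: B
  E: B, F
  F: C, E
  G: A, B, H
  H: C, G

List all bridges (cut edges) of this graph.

A-G, B-D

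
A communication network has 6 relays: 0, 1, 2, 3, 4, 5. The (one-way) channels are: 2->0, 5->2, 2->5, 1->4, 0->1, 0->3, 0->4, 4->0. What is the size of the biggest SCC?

{0, 1, 4} are all mutually reachable — one SCC of size 3.
{2, 5} are all mutually reachable — one SCC of size 2.
{3} is an SCC by itself.
The largest has 3 vertices.

3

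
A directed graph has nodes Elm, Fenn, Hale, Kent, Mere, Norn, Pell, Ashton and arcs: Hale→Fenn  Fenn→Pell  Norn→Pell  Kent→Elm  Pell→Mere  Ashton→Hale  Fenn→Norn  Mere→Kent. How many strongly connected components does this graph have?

{Elm} is an SCC by itself.
{Kent} is an SCC by itself.
{Pell} is an SCC by itself.
{Ashton} is an SCC by itself.
{Norn} is an SCC by itself.
(and 3 more singleton SCCs)
That gives 8 strongly connected components.

8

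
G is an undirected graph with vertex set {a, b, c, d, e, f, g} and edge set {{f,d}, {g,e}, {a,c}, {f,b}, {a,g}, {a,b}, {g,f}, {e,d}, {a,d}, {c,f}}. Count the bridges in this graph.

The edges on the cycle a-g-e-d-a are not bridges since each lies on that cycle.
Every edge lies on some cycle, so there are no bridges.

0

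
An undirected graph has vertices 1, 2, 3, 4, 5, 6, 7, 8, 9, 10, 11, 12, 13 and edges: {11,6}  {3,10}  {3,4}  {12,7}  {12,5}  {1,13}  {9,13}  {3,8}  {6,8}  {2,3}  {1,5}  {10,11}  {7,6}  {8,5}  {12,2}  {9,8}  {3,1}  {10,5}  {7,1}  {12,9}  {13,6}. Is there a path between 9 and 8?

Yes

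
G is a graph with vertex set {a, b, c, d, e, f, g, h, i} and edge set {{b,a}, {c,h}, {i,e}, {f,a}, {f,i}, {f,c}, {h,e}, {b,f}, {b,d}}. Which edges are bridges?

b-d

The edges on the cycle f-c-h-e-i-f are not bridges since each lies on that cycle.
But removing b-d disconnects b from d — this is a bridge.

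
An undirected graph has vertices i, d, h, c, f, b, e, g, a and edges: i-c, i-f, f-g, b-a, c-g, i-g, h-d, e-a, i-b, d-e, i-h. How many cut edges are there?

The edges on the cycle i-h-d-e-a-b-i are not bridges since each lies on that cycle.
Every edge lies on some cycle, so there are no bridges.

0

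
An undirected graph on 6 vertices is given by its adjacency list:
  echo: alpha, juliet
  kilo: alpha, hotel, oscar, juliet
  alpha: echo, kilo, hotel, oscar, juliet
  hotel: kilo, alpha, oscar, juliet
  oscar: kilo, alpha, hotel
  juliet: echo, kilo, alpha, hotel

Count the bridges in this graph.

The edges on the cycle juliet-echo-alpha-juliet are not bridges since each lies on that cycle.
Every edge lies on some cycle, so there are no bridges.

0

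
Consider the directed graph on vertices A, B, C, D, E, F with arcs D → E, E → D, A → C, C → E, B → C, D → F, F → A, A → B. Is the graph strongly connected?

Yes

From B we can reach every vertex (A, B, C, D, E, F), and every vertex can reach B (A, B, C, D, E, F). So the whole graph is one strongly connected component.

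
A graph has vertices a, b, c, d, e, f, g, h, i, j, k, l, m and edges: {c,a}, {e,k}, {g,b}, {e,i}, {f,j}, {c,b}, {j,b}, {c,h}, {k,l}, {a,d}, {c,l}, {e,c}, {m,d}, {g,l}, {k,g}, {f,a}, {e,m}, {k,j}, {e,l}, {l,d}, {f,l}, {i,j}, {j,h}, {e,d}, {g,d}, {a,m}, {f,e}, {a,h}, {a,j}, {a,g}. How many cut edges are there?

The edges on the cycle f-e-c-h-j-a-f are not bridges since each lies on that cycle.
Every edge lies on some cycle, so there are no bridges.

0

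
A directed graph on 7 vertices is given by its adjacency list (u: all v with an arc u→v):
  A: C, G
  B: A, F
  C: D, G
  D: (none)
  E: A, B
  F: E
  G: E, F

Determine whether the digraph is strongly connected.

No

There is no directed path from D to C, so the graph is not strongly connected.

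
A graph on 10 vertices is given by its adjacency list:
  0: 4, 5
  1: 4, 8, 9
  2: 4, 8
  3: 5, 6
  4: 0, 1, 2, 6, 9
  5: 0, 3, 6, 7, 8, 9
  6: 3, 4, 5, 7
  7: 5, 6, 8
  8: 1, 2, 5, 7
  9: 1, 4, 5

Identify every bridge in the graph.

none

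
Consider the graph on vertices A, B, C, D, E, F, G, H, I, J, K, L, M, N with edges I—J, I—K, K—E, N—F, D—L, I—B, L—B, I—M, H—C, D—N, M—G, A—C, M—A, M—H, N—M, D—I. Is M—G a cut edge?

Yes

Removing M—G leaves no path between M and G: the component count goes from 1 to 2. So it is a bridge.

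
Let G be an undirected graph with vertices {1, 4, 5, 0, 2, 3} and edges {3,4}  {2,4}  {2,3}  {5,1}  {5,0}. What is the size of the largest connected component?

3

Starting from 0 we can reach 0, 1, 5. That is one component of size 3.
Starting from 2 we can reach 2, 3, 4. That is one component of size 3.
The largest has 3 vertices.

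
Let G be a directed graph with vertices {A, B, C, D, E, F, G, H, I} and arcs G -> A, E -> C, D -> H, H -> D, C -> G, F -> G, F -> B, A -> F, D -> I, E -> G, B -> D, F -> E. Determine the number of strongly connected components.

4

{A, C, E, F, G} are all mutually reachable — one SCC of size 5.
{D, H} are all mutually reachable — one SCC of size 2.
{B} is an SCC by itself.
{I} is an SCC by itself.
That gives 4 strongly connected components.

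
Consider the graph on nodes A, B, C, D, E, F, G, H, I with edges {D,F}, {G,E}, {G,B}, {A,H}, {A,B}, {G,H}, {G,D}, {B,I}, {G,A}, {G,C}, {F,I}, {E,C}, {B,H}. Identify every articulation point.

Removing G increases the component count from 1 to 2, so G is a cut vertex.
By contrast removing H leaves 1 component; it is not a cut vertex. No other vertex is a cut vertex either.

G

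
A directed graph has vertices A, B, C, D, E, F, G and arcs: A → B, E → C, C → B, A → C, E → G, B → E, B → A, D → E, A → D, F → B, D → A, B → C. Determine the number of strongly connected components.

3

{A, B, C, D, E} are all mutually reachable — one SCC of size 5.
{G} is an SCC by itself.
{F} is an SCC by itself.
That gives 3 strongly connected components.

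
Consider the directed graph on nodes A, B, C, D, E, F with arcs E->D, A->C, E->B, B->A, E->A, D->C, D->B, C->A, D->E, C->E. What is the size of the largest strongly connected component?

5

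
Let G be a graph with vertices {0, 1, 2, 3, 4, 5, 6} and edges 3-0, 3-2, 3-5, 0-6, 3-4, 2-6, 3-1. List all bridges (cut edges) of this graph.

The edges on the cycle 3-0-6-2-3 are not bridges since each lies on that cycle.
But removing 4-3 disconnects 4 from 3; removing 5-3 disconnects 5 from 3; removing 1-3 disconnects 1 from 3 — these are bridges.

1-3, 3-4, 3-5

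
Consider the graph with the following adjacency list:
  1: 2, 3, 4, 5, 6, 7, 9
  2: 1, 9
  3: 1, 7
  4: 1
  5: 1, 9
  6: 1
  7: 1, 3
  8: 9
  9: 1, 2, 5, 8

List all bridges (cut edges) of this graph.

The edges on the cycle 9-1-2-9 are not bridges since each lies on that cycle.
But removing 1-6 disconnects 1 from 6; removing 8-9 disconnects 8 from 9; removing 1-4 disconnects 1 from 4 — these are bridges.

1-4, 1-6, 8-9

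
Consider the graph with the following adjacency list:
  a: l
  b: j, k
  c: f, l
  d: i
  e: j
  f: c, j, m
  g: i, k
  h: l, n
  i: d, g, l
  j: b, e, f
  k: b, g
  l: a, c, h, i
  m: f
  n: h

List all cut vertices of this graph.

f, h, i, j, l

Removing f increases the component count from 1 to 2, so f is a cut vertex.
Removing h increases the component count from 1 to 2, so h is a cut vertex.
Removing i increases the component count from 1 to 2, so i is a cut vertex.
Likewise j, l are cut vertices.
By contrast removing e leaves 1 component; it is not a cut vertex. No other vertex is a cut vertex either.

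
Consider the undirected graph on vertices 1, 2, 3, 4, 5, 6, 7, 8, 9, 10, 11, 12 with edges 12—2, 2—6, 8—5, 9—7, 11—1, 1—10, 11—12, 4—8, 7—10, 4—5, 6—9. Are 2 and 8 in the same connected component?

The component containing 2 is {1, 2, 6, 7, 9, 10, 11, 12}, and 8 is not in it.

No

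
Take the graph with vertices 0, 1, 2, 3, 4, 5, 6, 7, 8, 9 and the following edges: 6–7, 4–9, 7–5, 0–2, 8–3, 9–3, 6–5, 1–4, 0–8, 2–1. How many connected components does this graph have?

Starting from 5 we can reach 5, 6, 7. That is one component of size 3.
Starting from 0 we can reach 0, 1, 2, 3, 4, 8, 9. That is one component of size 7.
Total: 2 components.

2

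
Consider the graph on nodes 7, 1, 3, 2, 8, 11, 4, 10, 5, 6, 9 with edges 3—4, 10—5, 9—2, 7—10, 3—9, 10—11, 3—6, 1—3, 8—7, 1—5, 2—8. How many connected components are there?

1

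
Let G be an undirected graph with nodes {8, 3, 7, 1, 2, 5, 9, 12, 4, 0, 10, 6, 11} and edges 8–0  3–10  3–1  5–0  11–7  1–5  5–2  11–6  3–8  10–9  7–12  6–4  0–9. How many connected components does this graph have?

2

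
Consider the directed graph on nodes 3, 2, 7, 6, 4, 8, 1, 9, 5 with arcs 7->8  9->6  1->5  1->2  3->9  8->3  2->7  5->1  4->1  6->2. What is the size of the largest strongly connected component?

{2, 3, 6, 7, 8, 9} are all mutually reachable — one SCC of size 6.
{1, 5} are all mutually reachable — one SCC of size 2.
{4} is an SCC by itself.
The largest has 6 vertices.

6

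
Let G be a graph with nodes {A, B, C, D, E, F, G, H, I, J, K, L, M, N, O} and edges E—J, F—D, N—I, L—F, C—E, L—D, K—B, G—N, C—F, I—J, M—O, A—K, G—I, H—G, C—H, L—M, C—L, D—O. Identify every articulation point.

Removing C increases the component count from 2 to 3, so C is a cut vertex.
Removing K increases the component count from 2 to 3, so K is a cut vertex.
By contrast removing D leaves 2 components; it is not a cut vertex. No other vertex is a cut vertex either.

C, K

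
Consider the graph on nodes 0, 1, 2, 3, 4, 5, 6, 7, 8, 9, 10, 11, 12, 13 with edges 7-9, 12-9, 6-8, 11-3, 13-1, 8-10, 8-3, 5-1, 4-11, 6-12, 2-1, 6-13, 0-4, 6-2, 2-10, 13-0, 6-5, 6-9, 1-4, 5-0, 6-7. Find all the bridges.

The edges on the cycle 6-12-9-6 are not bridges since each lies on that cycle.
Every edge lies on some cycle, so there are no bridges.

none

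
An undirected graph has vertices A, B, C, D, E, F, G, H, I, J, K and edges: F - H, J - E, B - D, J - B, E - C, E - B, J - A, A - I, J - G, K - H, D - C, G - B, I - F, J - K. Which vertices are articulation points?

Removing J increases the component count from 1 to 2, so J is a cut vertex.
By contrast removing D leaves 1 component; it is not a cut vertex. No other vertex is a cut vertex either.

J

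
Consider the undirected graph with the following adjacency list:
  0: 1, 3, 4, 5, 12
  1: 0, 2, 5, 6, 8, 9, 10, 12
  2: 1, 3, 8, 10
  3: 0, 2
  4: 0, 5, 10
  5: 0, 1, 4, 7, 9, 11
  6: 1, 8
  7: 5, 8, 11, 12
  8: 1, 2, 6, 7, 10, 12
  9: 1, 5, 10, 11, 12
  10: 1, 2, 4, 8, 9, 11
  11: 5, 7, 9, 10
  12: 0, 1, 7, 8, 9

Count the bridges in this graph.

The edges on the cycle 10-8-2-3-0-5-11-10 are not bridges since each lies on that cycle.
Every edge lies on some cycle, so there are no bridges.

0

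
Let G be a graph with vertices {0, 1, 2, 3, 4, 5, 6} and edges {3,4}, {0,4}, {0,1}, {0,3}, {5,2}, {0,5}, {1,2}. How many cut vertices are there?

Removing 0 increases the component count from 2 to 3, so 0 is a cut vertex.
By contrast removing 5 leaves 2 components; it is not a cut vertex. No other vertex is a cut vertex either.

1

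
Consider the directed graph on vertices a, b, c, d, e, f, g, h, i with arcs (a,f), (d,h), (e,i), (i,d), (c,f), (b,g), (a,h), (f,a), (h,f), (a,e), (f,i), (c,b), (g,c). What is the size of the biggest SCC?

6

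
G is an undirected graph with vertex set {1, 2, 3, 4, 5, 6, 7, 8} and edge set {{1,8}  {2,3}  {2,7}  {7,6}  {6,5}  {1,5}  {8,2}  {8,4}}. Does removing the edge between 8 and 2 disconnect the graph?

No

After removing 8–2, the path 8-1-5-6-7-2 still connects them, so the edge is not a bridge.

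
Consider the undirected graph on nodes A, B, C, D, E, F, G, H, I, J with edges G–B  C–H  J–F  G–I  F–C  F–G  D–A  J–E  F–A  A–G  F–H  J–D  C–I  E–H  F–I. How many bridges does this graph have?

1

The edges on the cycle F-C-I-G-F are not bridges since each lies on that cycle.
But removing B–G disconnects B from G — this is a bridge.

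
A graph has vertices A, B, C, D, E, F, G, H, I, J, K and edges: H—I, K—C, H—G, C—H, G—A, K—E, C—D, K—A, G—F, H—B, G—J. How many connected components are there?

1

Starting from A we can reach A, B, C, D, E, F, G, H, I, J, K. That is one component of size 11.
Total: 1 component.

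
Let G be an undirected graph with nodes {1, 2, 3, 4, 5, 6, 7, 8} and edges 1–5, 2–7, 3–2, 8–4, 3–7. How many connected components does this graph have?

6 is isolated — a component by itself.
Starting from 4 we can reach 4, 8. That is one component of size 2.
Starting from 1 we can reach 1, 5. That is one component of size 2.
Starting from 2 we can reach 2, 3, 7. That is one component of size 3.
Total: 4 components.

4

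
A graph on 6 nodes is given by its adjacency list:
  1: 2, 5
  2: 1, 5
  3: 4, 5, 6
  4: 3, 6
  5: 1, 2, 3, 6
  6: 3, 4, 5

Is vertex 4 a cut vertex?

Deleting 4 leaves 1 component (was 1) (its neighbors 3, 6 remain connected to each other), so 4 is not a cut vertex.

No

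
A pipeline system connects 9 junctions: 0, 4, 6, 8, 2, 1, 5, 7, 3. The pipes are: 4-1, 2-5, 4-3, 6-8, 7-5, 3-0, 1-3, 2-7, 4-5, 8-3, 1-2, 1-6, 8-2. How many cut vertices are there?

Removing 3 increases the component count from 1 to 2, so 3 is a cut vertex.
By contrast removing 8 leaves 1 component; it is not a cut vertex. No other vertex is a cut vertex either.

1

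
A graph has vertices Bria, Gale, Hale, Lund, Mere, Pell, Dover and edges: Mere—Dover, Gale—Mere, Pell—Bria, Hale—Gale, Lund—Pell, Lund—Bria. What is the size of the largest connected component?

Starting from Bria we can reach Bria, Lund, Pell. That is one component of size 3.
Starting from Gale we can reach Gale, Hale, Mere, Dover. That is one component of size 4.
The largest has 4 vertices.

4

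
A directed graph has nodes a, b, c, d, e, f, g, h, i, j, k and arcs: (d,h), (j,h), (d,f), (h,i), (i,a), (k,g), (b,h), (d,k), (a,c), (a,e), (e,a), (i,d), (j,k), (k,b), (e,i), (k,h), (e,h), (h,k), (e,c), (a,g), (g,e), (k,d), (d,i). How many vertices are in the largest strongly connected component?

8

{a, b, d, e, g, h, i, k} are all mutually reachable — one SCC of size 8.
{j} is an SCC by itself.
{f} is an SCC by itself.
{c} is an SCC by itself.
The largest has 8 vertices.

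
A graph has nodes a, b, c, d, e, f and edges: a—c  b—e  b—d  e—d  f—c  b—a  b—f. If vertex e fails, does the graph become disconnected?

Deleting e leaves 1 component (was 1) (its neighbors b, d remain connected to each other), so e is not a cut vertex.

No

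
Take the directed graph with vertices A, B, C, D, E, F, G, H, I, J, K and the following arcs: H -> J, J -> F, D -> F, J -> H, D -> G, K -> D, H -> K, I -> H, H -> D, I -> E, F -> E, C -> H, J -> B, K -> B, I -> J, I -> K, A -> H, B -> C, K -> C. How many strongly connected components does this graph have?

{B, C, H, J, K} are all mutually reachable — one SCC of size 5.
{I} is an SCC by itself.
{E} is an SCC by itself.
{F} is an SCC by itself.
{D} is an SCC by itself.
(and 2 more singleton SCCs)
That gives 7 strongly connected components.

7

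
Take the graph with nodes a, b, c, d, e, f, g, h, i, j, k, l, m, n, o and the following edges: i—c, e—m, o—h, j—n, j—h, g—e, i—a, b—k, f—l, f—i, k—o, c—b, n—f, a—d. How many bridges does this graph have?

5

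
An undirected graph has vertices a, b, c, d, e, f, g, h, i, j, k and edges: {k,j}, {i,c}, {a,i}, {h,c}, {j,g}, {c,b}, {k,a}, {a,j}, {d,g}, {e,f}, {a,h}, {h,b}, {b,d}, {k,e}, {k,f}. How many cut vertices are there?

Removing k increases the component count from 1 to 2, so k is a cut vertex.
By contrast removing c leaves 1 component; it is not a cut vertex. No other vertex is a cut vertex either.

1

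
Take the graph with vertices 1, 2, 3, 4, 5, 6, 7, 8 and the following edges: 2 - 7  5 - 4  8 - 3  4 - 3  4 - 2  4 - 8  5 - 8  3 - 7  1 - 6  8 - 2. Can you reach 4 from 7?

Yes

From 7 we can reach 2, 3, 4, 5, 7, 8, which includes 4.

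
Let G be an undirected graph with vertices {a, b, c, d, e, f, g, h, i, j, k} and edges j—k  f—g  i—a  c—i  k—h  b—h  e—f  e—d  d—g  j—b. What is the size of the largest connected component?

4

Starting from a we can reach a, c, i. That is one component of size 3.
Starting from b we can reach b, h, j, k. That is one component of size 4.
Starting from d we can reach d, e, f, g. That is one component of size 4.
The largest has 4 vertices.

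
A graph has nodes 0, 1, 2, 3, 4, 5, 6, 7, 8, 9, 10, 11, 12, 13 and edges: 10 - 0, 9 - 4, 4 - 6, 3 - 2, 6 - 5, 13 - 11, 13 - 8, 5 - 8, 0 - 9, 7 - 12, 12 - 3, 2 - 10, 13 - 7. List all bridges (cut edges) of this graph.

The edges on the cycle 13-7-12-3-2-10-0-9-4-6-5-8-13 are not bridges since each lies on that cycle.
But removing 13 - 11 disconnects 13 from 11 — this is a bridge.

11-13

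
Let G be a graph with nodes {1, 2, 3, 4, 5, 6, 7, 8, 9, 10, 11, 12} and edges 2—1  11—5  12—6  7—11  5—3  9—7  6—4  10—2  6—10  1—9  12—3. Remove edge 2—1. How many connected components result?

2 and 1 are still connected via 2-10-6-12-3-5-11-7-9-1, so the component count stays at 2.

2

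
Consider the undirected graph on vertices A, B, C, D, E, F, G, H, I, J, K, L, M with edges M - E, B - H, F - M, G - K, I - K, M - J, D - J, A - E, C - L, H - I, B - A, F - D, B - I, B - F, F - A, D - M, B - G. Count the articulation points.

Removing B increases the component count from 2 to 3, so B is a cut vertex.
By contrast removing D leaves 2 components; it is not a cut vertex. No other vertex is a cut vertex either.

1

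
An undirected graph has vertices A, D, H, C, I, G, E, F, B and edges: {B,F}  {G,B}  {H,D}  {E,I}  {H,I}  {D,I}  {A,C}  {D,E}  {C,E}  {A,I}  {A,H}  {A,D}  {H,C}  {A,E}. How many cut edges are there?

The edges on the cycle A-H-C-E-A are not bridges since each lies on that cycle.
But removing G-B disconnects G from B; removing F-B disconnects F from B — these are bridges.
That makes 2 bridges.

2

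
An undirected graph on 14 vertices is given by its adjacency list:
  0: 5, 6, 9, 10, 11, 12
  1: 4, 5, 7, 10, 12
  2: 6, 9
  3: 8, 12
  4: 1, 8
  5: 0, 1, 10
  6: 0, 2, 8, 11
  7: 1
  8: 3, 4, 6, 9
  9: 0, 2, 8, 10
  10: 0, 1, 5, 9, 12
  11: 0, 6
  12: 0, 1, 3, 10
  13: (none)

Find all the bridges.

The edges on the cycle 9-10-0-9 are not bridges since each lies on that cycle.
But removing 7-1 disconnects 7 from 1 — this is a bridge.

1-7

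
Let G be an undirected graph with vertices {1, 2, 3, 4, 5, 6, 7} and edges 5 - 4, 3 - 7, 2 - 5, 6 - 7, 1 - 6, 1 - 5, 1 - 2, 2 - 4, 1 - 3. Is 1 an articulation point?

Yes

Deleting 1 raises the number of components from 1 to 2, so 1 is a cut vertex.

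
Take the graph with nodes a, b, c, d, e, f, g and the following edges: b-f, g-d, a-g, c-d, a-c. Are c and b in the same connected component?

The component containing c is {a, c, d, g}, and b is not in it.

No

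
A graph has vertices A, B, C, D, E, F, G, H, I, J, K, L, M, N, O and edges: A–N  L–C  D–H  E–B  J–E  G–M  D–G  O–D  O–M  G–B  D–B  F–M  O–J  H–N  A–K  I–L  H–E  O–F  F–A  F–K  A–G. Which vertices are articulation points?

L

Removing L increases the component count from 2 to 3, so L is a cut vertex.
By contrast removing M leaves 2 components; it is not a cut vertex. No other vertex is a cut vertex either.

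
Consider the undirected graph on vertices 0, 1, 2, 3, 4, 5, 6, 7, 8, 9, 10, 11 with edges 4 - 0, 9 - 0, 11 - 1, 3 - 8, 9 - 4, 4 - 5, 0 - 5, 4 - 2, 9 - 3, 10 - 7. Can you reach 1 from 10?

No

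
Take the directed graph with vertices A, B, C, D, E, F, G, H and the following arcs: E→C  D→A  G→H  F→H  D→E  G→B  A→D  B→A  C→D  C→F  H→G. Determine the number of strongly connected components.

1

{A, B, C, D, E, F, G, H} are all mutually reachable — one SCC of size 8.
That gives 1 strongly connected component.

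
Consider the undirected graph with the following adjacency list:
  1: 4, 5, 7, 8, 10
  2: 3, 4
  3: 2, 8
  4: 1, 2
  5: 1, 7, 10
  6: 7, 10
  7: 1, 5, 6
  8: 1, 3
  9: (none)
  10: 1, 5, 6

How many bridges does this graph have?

0

The edges on the cycle 1-4-2-3-8-1 are not bridges since each lies on that cycle.
Every edge lies on some cycle, so there are no bridges.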